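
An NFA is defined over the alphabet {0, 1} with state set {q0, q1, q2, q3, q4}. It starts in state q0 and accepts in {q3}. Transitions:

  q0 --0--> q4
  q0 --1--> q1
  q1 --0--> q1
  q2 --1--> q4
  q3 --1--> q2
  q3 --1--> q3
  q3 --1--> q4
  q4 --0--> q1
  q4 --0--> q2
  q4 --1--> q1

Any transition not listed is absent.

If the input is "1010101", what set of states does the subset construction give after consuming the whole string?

∅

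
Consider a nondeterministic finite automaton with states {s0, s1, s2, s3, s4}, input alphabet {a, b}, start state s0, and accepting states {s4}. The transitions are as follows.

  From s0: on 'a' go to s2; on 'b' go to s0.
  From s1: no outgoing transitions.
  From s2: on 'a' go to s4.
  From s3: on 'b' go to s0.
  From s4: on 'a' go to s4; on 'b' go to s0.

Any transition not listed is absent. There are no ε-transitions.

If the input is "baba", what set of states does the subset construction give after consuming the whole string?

Start in {s0}.
Read 'b': s0→{s0}; now {s0}.
Read 'a': s0→{s2}; now {s2}.
Read 'b': s2→∅; now ∅.
The set is empty and remains empty for the remaining 1 symbol.

∅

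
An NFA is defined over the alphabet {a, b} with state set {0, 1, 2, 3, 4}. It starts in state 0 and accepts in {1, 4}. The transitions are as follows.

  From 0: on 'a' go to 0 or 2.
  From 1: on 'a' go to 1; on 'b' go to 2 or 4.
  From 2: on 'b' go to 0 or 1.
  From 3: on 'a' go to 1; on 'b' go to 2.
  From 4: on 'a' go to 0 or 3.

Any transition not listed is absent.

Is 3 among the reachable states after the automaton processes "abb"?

No

Start in {0}.
Read 'a': 0→{0, 2}; now {0, 2}.
Read 'b': 0→∅, 2→{0, 1}; now {0, 1}.
Read 'b': 0→∅, 1→{2, 4}; now {2, 4}.
State 3 is not in {2, 4}.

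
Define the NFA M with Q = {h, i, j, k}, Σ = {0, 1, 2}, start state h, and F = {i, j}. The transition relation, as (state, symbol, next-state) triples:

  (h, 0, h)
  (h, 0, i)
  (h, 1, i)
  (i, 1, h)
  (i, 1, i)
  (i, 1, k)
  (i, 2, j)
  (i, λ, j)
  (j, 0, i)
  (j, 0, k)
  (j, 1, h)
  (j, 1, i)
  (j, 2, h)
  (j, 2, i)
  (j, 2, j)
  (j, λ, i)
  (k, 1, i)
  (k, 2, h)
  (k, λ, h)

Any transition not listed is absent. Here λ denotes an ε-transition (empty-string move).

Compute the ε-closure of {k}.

{h, k}

Begin with {k}.
ε-move k → h; add h.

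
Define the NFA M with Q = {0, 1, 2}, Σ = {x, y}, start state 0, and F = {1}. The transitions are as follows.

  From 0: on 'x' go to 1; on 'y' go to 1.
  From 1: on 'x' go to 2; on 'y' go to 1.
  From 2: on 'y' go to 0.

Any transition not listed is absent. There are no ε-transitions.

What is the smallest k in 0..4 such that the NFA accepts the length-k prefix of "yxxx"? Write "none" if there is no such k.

1

Start in {0}.
Read 'y': {0} → {1}.
None of the earlier sets intersect F, but {1} does.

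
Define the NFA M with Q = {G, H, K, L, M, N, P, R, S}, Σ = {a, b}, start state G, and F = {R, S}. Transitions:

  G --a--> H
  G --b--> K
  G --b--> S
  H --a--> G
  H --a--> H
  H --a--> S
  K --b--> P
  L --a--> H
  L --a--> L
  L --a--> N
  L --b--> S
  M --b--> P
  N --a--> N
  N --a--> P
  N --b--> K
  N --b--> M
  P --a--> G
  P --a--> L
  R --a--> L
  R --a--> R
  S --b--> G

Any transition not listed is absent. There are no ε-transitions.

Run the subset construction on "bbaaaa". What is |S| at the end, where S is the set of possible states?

Start in {G}.
Read 'b': {G} → {K, S}.
Read 'b': {K, S} → {G, P}.
Read 'a': {G, P} → {G, H, L}.
Read 'a': {G, H, L} → {G, H, L, N, S}.
Read 'a': {G, H, L, N, S} → {G, H, L, N, P, S}.
Read 'a': {G, H, L, N, P, S} → {G, H, L, N, P, S}.
That set has 6 states.

6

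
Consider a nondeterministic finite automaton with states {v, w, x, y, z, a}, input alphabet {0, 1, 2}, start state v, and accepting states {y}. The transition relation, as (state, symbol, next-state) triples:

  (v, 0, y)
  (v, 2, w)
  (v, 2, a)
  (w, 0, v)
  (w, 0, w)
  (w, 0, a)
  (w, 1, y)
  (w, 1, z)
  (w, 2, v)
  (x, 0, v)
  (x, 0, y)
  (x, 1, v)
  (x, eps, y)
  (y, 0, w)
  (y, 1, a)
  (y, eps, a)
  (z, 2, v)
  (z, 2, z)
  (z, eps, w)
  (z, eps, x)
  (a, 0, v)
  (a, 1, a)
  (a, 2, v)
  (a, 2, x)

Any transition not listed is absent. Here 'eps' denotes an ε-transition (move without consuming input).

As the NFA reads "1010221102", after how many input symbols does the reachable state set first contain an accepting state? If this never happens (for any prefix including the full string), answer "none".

Start in {v}.
Read '1': v→∅; now ∅.
The set is empty and remains empty for the remaining 9 symbols.
No reachable set along the way intersects F.

none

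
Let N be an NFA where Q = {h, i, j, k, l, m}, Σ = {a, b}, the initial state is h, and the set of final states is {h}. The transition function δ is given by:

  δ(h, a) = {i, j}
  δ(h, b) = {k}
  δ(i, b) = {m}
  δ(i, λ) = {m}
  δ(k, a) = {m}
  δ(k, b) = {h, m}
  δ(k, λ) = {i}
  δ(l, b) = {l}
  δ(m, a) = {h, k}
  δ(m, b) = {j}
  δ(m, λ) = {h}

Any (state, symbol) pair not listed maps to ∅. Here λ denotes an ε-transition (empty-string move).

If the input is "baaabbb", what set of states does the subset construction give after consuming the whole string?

Start in {h}.
Read 'b': {h} → {h, i, k, m}.
Read 'a': {h, i, k, m} → {h, i, j, k, m}.
Read 'a': {h, i, j, k, m} → {h, i, j, k, m}.
Read 'a': {h, i, j, k, m} → {h, i, j, k, m}.
Read 'b': {h, i, j, k, m} → {h, i, j, k, m}.
Read 'b': {h, i, j, k, m} → {h, i, j, k, m}.
Read 'b': {h, i, j, k, m} → {h, i, j, k, m}.

{h, i, j, k, m}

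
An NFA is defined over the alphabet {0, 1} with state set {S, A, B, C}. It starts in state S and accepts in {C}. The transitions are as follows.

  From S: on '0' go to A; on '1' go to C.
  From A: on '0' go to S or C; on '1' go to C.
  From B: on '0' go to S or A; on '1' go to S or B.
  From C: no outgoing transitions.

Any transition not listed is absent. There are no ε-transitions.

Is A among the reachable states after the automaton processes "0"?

Yes

Start in {S}.
Read '0': {S} → {A}.
State A is in {A}.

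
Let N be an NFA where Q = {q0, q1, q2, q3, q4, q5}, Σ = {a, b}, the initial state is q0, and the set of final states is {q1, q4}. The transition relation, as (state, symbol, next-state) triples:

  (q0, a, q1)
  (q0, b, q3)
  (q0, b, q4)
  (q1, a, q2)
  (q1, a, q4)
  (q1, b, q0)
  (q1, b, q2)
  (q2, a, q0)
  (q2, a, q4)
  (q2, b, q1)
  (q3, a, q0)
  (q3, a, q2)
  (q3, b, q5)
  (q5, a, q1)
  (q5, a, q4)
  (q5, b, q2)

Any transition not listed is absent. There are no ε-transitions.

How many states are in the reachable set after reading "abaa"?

3

Start in {q0}.
Read 'a': {q0} → {q1}.
Read 'b': {q1} → {q0, q2}.
Read 'a': {q0, q2} → {q0, q1, q4}.
Read 'a': {q0, q1, q4} → {q1, q2, q4}.
That set has 3 states.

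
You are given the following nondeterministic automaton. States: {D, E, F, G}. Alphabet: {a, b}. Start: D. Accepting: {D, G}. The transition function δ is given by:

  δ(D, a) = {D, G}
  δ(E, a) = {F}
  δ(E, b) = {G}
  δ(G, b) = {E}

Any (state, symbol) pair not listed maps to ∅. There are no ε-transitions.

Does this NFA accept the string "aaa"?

Start in {D}.
Read 'a': D→{D, G}; now {D, G}.
Read 'a': D→{D, G}, G→∅; now {D, G}.
Read 'a': D→{D, G}, G→∅; now {D, G}.
The final set {D, G} contains the accepting states D, G.

Yes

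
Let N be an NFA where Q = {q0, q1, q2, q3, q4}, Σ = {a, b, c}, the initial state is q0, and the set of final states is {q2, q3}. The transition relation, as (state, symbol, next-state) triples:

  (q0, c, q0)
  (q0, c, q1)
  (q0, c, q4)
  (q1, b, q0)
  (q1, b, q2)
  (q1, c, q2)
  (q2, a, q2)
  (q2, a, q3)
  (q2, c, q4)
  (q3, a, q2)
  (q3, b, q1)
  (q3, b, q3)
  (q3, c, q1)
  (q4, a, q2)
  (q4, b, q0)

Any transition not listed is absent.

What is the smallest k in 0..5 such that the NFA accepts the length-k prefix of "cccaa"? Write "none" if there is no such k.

Start in {q0}.
Read 'c': {q0} → {q0, q1, q4}.
Read 'c': {q0, q1, q4} → {q0, q1, q2, q4}.
None of the earlier sets intersect F, but {q0, q1, q2, q4} does.

2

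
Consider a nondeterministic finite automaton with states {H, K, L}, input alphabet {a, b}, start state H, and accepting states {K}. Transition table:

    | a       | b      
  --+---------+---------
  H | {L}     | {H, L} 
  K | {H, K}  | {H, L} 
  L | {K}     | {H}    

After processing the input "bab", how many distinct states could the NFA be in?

2

Start in {H}.
Read 'b': {H} → {H, L}.
Read 'a': {H, L} → {K, L}.
Read 'b': {K, L} → {H, L}.
That set has 2 states.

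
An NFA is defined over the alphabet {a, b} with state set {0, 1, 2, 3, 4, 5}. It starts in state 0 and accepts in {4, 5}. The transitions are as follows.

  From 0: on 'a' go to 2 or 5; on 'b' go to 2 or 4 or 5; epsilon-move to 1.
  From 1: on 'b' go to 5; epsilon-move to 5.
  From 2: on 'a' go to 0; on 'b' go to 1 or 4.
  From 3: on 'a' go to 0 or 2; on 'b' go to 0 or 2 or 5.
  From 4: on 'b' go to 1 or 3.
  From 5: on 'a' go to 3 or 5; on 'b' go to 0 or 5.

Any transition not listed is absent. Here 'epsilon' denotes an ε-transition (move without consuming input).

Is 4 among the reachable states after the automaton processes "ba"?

No

Start: ε-closure({0}) = {0, 1, 5}.
Read 'b': {0, 1, 5} → {0, 1, 2, 4, 5}.
Read 'a': {0, 1, 2, 4, 5} → {0, 1, 2, 3, 5}.
State 4 is not in {0, 1, 2, 3, 5}.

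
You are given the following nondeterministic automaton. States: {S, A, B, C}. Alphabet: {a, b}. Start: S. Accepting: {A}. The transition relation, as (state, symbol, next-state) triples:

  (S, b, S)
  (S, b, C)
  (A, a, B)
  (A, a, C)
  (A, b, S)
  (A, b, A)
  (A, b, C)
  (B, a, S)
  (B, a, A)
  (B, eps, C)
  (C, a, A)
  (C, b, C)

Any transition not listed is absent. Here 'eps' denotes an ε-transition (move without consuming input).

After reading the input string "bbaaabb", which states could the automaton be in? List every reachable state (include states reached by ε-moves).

{S, A, C}

Start in {S}.
Read 'b': S→{S, C}; now {S, C}.
Read 'b': S→{S, C}, C→{C}; now {S, C}.
Read 'a': S→∅, C→{A}; now {A}.
Read 'a': A→{B, C}; now {B, C}.
Read 'a': B→{S, A}, C→{A}; now {S, A}.
Read 'b': S→{S, C}, A→{S, A, C}; now {S, A, C}.
Read 'b': S→{S, C}, A→{S, A, C}, C→{C}; now {S, A, C}.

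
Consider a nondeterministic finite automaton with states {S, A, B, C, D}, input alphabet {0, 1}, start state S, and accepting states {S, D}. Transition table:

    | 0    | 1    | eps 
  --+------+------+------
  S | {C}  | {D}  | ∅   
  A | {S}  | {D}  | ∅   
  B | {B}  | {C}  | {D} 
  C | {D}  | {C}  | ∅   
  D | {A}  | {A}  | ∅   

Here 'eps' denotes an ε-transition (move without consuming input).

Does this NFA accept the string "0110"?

Yes

Start in {S}.
Read '0': {S} → {C}.
Read '1': {C} → {C}.
Read '1': {C} → {C}.
Read '0': {C} → {D}.
The final set {D} contains the accepting state D.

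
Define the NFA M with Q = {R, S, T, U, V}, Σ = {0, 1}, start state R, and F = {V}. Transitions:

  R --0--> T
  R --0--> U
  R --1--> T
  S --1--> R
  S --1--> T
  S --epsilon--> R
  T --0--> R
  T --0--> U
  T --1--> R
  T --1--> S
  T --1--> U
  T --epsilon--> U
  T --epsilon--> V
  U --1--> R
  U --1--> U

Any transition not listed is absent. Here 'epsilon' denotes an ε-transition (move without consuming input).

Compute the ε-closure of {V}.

{V}

Begin with {V}.
No ε-moves leave this set, so the closure equals the set itself.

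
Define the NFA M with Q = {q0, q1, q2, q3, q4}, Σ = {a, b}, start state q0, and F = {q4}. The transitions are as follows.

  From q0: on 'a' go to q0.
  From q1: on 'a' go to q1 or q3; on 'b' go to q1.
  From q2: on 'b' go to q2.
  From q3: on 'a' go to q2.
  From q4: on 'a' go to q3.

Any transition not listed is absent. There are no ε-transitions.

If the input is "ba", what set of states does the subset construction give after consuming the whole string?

Start in {q0}.
Read 'b': q0→∅; now ∅.
The set is empty and remains empty for the remaining 1 symbol.

∅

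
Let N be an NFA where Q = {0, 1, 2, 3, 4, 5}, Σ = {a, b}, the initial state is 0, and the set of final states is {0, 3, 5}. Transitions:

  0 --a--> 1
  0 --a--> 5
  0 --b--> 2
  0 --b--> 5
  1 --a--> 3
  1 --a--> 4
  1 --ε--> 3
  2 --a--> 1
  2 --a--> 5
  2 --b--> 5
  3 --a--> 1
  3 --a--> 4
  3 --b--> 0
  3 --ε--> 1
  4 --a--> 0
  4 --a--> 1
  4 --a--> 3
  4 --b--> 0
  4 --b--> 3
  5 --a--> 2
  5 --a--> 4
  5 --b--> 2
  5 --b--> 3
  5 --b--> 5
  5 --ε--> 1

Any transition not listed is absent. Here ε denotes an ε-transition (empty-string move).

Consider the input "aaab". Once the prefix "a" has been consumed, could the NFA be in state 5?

Start in {0}.
Read 'a': {0} → {1, 3, 5}.
State 5 is in {1, 3, 5}.

Yes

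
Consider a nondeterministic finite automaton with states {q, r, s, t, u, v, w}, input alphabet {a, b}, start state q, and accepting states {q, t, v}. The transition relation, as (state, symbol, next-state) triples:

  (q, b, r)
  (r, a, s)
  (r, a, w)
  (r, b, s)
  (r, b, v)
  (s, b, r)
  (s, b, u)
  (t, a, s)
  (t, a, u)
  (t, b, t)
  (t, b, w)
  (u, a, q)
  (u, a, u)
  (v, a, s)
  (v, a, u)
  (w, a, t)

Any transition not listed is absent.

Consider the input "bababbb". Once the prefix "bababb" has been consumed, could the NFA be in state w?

Start in {q}.
Read 'b': {q} → {r}.
Read 'a': {r} → {s, w}.
Read 'b': {s, w} → {r, u}.
Read 'a': {r, u} → {q, s, u, w}.
Read 'b': {q, s, u, w} → {r, u}.
Read 'b': {r, u} → {s, v}.
State w is not in {s, v}.

No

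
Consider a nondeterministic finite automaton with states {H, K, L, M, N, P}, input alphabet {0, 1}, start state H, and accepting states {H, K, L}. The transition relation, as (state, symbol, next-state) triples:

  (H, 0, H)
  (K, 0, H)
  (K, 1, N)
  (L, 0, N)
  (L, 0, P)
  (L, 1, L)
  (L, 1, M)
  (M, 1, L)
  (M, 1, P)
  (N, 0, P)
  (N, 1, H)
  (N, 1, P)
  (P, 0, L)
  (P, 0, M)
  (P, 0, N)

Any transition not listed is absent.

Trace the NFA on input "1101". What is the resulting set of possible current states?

∅

Start in {H}.
Read '1': H→∅; now ∅.
The set is empty and remains empty for the remaining 3 symbols.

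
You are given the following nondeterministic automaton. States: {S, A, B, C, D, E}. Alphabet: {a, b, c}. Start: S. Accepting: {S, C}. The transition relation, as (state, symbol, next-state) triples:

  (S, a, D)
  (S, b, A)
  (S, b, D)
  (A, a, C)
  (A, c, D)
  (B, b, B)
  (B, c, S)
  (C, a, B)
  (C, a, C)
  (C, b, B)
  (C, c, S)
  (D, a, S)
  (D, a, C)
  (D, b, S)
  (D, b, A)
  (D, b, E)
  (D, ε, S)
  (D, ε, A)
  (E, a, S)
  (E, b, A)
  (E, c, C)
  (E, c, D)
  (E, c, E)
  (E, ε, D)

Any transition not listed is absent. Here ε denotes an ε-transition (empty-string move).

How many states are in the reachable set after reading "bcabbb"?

5

Start in {S}.
Read 'b': {S} → {S, A, D}.
Read 'c': {S, A, D} → {S, A, D}.
Read 'a': {S, A, D} → {S, A, C, D}.
Read 'b': {S, A, C, D} → {S, A, B, D, E}.
Read 'b': {S, A, B, D, E} → {S, A, B, D, E}.
Read 'b': {S, A, B, D, E} → {S, A, B, D, E}.
That set has 5 states.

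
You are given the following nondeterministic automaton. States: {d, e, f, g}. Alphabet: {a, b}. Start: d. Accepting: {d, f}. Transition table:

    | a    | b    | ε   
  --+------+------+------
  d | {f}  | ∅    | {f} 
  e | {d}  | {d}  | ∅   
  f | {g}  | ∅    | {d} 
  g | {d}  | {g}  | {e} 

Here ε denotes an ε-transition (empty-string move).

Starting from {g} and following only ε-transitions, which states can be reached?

Begin with {g}.
ε-move g → e; add e.

{e, g}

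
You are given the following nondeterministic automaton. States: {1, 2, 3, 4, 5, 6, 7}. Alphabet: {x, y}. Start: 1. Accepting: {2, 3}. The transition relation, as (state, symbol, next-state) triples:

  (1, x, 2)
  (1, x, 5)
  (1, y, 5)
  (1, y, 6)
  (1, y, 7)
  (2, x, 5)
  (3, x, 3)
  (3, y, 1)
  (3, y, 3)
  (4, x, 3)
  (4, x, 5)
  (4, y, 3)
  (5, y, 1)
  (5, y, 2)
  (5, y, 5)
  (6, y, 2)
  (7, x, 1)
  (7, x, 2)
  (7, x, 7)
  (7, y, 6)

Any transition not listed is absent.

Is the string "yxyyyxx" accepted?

Yes

Start in {1}.
Read 'y': {1} → {5, 6, 7}.
Read 'x': {5, 6, 7} → {1, 2, 7}.
Read 'y': {1, 2, 7} → {5, 6, 7}.
Read 'y': {5, 6, 7} → {1, 2, 5, 6}.
Read 'y': {1, 2, 5, 6} → {1, 2, 5, 6, 7}.
Read 'x': {1, 2, 5, 6, 7} → {1, 2, 5, 7}.
Read 'x': {1, 2, 5, 7} → {1, 2, 5, 7}.
The final set {1, 2, 5, 7} contains the accepting state 2.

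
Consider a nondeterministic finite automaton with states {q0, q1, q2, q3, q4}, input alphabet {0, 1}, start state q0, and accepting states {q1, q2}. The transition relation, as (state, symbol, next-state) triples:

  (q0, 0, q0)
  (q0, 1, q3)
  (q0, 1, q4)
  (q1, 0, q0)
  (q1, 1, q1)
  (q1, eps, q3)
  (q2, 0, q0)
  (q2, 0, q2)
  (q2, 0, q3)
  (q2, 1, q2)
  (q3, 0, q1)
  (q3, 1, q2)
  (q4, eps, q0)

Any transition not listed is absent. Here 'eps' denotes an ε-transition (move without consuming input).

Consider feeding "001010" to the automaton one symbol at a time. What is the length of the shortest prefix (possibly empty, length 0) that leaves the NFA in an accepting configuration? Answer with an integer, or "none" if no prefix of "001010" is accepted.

Start in {q0}.
Read '0': q0→{q0}; now {q0}.
Read '0': q0→{q0}; now {q0}.
Read '1': q0→{q3, q4}; union {q3, q4}; ε-closure = {q0, q3, q4}.
Read '0': q0→{q0}, q3→{q1}, q4→∅; union {q0, q1}; ε-closure = {q0, q1, q3}.
None of the earlier sets intersect F, but {q0, q1, q3} does.

4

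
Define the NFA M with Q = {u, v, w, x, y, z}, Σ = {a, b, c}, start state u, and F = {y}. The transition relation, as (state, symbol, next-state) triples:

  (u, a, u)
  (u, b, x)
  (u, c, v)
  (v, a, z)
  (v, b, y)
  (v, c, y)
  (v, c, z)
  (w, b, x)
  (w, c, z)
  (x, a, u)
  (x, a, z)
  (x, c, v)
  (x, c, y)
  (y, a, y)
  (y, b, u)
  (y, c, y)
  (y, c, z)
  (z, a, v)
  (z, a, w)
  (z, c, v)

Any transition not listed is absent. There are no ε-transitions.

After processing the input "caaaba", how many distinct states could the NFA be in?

0

Start in {u}.
Read 'c': {u} → {v}.
Read 'a': {v} → {z}.
Read 'a': {z} → {v, w}.
Read 'a': {v, w} → {z}.
Read 'b': {z} → ∅.
The set is empty and remains empty for the remaining 1 symbol.
That set has 0 states.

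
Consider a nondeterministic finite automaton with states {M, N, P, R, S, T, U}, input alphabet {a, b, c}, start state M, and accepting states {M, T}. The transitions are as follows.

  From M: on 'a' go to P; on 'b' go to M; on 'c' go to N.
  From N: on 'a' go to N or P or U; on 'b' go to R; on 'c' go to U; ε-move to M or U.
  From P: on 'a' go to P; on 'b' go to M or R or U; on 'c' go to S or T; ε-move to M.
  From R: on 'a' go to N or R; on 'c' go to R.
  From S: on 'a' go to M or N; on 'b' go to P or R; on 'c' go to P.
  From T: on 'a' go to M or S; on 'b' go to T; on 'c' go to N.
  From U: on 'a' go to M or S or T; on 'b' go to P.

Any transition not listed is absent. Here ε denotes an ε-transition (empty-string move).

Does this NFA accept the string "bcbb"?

Start in {M}.
Read 'b': M→{M}; now {M}.
Read 'c': M→{N}; union {N}; ε-closure = {M, N, U}.
Read 'b': M→{M}, N→{R}, U→{P}; now {M, P, R}.
Read 'b': M→{M}, P→{M, R, U}, R→∅; now {M, R, U}.
The final set {M, R, U} contains the accepting state M.

Yes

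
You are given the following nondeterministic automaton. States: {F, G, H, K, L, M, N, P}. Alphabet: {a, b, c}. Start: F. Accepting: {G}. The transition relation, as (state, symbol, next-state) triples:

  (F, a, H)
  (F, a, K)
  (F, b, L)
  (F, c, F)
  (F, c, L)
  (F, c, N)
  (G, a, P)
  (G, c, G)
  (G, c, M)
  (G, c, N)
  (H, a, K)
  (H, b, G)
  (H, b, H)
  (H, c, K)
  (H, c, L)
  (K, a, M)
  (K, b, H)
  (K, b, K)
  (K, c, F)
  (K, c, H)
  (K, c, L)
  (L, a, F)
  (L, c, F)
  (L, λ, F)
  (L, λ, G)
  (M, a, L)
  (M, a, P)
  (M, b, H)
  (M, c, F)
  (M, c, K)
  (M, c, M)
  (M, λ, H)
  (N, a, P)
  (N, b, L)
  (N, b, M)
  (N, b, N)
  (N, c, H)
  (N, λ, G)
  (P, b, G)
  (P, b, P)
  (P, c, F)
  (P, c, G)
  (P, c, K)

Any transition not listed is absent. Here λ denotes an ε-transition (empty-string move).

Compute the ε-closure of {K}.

{K}

Begin with {K}.
No ε-moves leave this set, so the closure equals the set itself.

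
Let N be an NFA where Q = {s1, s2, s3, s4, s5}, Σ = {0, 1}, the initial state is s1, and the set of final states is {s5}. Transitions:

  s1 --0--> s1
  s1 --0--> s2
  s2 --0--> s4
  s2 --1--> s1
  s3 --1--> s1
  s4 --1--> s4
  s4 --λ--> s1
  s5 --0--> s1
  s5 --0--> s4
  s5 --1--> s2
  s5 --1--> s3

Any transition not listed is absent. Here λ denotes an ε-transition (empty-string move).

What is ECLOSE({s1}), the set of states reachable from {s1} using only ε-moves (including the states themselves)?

Begin with {s1}.
No ε-moves leave this set, so the closure equals the set itself.

{s1}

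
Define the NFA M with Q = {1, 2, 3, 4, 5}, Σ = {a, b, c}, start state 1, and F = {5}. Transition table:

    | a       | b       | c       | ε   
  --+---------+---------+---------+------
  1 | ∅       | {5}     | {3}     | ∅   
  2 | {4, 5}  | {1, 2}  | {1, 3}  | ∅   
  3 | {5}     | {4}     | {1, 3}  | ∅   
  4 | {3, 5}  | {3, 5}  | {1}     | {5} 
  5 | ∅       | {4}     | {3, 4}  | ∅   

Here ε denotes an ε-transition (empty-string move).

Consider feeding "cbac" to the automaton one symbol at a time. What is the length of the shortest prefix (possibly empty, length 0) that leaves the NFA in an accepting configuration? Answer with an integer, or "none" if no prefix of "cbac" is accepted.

Start in {1}.
Read 'c': {1} → {3}.
Read 'b': {3} → {4, 5}.
None of the earlier sets intersect F, but {4, 5} does.

2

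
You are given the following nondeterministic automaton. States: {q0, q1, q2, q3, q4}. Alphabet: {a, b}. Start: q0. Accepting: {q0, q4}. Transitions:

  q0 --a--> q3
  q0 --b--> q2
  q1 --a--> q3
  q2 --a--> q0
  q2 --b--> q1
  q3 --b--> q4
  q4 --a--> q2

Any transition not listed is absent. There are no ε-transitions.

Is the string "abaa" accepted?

Start in {q0}.
Read 'a': q0→{q3}; now {q3}.
Read 'b': q3→{q4}; now {q4}.
Read 'a': q4→{q2}; now {q2}.
Read 'a': q2→{q0}; now {q0}.
The final set {q0} contains the accepting state q0.

Yes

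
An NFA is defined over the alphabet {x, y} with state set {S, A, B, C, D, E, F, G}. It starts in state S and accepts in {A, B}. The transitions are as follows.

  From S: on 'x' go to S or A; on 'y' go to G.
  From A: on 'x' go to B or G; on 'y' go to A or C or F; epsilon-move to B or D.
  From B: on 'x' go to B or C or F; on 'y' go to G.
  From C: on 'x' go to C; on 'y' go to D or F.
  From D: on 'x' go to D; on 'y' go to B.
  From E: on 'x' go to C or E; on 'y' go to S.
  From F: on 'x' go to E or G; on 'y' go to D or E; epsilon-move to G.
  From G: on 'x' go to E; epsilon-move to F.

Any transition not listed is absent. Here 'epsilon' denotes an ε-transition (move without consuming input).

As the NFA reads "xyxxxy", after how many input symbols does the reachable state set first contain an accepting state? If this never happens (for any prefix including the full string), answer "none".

1

Start in {S}.
Read 'x': {S} → {S, A, B, D}.
None of the earlier sets intersect F, but {S, A, B, D} does.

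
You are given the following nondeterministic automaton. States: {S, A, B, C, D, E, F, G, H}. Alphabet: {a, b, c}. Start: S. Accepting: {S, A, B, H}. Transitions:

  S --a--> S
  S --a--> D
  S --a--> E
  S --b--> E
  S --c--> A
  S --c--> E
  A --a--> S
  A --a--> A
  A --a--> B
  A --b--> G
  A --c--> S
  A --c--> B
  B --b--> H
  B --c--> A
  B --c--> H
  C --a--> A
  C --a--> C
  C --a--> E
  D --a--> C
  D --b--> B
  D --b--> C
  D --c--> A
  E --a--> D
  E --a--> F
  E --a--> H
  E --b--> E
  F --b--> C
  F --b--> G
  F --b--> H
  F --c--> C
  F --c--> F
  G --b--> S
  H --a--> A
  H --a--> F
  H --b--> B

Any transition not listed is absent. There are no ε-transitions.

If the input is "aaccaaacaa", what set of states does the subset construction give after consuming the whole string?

{S, A, B, C, D, E, F, H}

Start in {S}.
Read 'a': {S} → {S, D, E}.
Read 'a': {S, D, E} → {S, C, D, E, F, H}.
Read 'c': {S, C, D, E, F, H} → {A, C, E, F}.
Read 'c': {A, C, E, F} → {S, B, C, F}.
Read 'a': {S, B, C, F} → {S, A, C, D, E}.
Read 'a': {S, A, C, D, E} → {S, A, B, C, D, E, F, H}.
Read 'a': {S, A, B, C, D, E, F, H} → {S, A, B, C, D, E, F, H}.
Read 'c': {S, A, B, C, D, E, F, H} → {S, A, B, C, E, F, H}.
Read 'a': {S, A, B, C, E, F, H} → {S, A, B, C, D, E, F, H}.
Read 'a': {S, A, B, C, D, E, F, H} → {S, A, B, C, D, E, F, H}.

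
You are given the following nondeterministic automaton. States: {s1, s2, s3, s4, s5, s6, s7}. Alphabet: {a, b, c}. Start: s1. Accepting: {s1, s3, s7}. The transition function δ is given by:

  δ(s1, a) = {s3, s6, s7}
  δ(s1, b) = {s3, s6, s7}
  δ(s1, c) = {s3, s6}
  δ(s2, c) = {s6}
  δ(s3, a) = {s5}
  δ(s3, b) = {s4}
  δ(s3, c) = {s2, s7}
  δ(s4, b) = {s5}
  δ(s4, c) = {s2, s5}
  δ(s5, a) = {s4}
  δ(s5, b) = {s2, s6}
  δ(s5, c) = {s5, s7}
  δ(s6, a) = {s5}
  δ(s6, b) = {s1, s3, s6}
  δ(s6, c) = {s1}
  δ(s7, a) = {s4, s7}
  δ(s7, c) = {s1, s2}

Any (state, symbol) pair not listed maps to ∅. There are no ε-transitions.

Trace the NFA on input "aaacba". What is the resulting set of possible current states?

{s4, s5, s7}

Start in {s1}.
Read 'a': s1→{s3, s6, s7}; now {s3, s6, s7}.
Read 'a': s3→{s5}, s6→{s5}, s7→{s4, s7}; now {s4, s5, s7}.
Read 'a': s4→∅, s5→{s4}, s7→{s4, s7}; now {s4, s7}.
Read 'c': s4→{s2, s5}, s7→{s1, s2}; now {s1, s2, s5}.
Read 'b': s1→{s3, s6, s7}, s2→∅, s5→{s2, s6}; now {s2, s3, s6, s7}.
Read 'a': s2→∅, s3→{s5}, s6→{s5}, s7→{s4, s7}; now {s4, s5, s7}.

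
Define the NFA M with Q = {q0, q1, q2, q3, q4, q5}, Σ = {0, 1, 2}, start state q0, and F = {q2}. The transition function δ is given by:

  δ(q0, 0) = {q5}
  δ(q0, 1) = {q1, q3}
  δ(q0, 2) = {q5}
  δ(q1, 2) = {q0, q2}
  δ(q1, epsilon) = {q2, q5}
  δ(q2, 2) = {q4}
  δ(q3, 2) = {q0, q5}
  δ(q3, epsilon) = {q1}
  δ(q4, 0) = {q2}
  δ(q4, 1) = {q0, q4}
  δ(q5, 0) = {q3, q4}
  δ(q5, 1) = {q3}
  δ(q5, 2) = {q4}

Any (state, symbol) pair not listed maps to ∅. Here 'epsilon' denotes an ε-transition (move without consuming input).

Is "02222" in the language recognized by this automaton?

Start in {q0}.
Read '0': q0→{q5}; now {q5}.
Read '2': q5→{q4}; now {q4}.
Read '2': q4→∅; now ∅.
The set is empty and remains empty for the remaining 2 symbols.
The final set ∅ contains no accepting state.

No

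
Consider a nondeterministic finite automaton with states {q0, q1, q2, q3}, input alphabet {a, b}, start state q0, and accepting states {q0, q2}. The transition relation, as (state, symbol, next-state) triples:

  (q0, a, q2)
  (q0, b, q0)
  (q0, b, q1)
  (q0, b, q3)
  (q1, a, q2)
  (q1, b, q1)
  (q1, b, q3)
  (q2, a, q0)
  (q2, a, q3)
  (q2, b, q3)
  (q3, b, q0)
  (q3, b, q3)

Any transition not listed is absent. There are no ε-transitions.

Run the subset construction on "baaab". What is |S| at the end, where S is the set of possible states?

1

Start in {q0}.
Read 'b': q0→{q0, q1, q3}; now {q0, q1, q3}.
Read 'a': q0→{q2}, q1→{q2}, q3→∅; now {q2}.
Read 'a': q2→{q0, q3}; now {q0, q3}.
Read 'a': q0→{q2}, q3→∅; now {q2}.
Read 'b': q2→{q3}; now {q3}.
That set has 1 state.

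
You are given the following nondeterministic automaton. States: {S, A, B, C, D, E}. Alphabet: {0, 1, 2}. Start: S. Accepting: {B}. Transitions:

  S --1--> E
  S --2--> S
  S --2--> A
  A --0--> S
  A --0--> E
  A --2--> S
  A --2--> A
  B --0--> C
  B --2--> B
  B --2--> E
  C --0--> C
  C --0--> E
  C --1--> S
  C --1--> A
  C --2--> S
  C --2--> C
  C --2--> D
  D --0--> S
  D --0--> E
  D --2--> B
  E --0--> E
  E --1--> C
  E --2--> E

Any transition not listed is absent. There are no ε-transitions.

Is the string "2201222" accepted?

Yes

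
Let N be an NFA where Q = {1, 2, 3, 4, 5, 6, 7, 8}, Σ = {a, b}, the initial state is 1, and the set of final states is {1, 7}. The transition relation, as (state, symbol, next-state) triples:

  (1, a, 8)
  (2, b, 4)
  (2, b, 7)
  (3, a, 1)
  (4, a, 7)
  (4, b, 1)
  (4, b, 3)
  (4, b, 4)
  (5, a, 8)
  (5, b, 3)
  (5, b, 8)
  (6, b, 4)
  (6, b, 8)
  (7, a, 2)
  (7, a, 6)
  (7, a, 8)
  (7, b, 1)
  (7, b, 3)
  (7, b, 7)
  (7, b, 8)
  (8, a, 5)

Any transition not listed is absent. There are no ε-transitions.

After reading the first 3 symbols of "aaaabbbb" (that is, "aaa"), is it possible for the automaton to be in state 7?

No

Start in {1}.
Read 'a': 1→{8}; now {8}.
Read 'a': 8→{5}; now {5}.
Read 'a': 5→{8}; now {8}.
State 7 is not in {8}.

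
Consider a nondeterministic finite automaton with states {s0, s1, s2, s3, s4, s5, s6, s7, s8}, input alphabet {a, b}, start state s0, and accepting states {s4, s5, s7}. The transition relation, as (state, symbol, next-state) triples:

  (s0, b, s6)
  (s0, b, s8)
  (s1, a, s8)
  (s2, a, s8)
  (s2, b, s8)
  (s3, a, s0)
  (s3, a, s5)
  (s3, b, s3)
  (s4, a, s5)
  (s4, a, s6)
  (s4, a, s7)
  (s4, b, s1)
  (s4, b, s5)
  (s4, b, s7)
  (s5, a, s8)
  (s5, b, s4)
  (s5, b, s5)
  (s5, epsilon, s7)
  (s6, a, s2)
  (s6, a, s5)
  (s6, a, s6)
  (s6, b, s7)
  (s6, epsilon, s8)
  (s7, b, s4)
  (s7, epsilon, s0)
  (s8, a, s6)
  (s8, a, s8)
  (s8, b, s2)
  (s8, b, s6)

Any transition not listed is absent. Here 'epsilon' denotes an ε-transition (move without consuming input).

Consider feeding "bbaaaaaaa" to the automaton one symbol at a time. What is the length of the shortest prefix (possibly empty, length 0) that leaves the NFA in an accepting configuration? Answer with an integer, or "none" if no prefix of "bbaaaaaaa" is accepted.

2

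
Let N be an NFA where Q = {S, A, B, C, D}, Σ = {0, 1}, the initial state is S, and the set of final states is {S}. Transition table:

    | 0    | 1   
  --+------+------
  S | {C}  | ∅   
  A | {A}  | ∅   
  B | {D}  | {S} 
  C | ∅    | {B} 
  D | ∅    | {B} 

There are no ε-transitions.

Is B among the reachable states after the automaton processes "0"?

Start in {S}.
Read '0': {S} → {C}.
State B is not in {C}.

No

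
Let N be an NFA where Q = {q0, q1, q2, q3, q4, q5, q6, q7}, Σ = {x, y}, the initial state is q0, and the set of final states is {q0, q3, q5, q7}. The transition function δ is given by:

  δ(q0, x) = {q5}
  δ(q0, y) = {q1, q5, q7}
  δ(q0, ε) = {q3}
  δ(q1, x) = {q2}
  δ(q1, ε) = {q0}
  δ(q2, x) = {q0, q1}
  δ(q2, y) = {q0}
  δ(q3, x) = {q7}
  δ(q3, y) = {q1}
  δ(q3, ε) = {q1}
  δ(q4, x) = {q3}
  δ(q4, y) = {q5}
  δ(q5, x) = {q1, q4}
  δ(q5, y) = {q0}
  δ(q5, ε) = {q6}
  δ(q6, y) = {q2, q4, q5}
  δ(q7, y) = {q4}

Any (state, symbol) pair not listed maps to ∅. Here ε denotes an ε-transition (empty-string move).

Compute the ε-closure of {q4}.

{q4}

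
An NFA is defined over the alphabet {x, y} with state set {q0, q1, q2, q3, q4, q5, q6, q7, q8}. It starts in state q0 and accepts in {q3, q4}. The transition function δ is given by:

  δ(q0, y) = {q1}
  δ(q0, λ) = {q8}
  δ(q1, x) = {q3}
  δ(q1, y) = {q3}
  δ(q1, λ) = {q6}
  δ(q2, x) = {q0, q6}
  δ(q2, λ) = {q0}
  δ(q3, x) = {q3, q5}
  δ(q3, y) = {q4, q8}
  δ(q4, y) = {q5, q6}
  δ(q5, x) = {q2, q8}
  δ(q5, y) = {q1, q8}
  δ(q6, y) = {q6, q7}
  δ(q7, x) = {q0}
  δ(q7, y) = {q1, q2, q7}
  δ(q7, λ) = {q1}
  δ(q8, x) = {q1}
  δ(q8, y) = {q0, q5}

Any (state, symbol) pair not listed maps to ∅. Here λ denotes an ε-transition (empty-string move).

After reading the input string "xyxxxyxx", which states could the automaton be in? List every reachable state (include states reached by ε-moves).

Start: ε-closure({q0}) = {q0, q8}.
Read 'x': {q0, q8} → {q1, q6}.
Read 'y': {q1, q6} → {q1, q3, q6, q7}.
Read 'x': {q1, q3, q6, q7} → {q0, q3, q5, q8}.
Read 'x': {q0, q3, q5, q8} → {q0, q1, q2, q3, q5, q6, q8}.
Read 'x': {q0, q1, q2, q3, q5, q6, q8} → {q0, q1, q2, q3, q5, q6, q8}.
Read 'y': {q0, q1, q2, q3, q5, q6, q8} → {q0, q1, q3, q4, q5, q6, q7, q8}.
Read 'x': {q0, q1, q3, q4, q5, q6, q7, q8} → {q0, q1, q2, q3, q5, q6, q8}.
Read 'x': {q0, q1, q2, q3, q5, q6, q8} → {q0, q1, q2, q3, q5, q6, q8}.

{q0, q1, q2, q3, q5, q6, q8}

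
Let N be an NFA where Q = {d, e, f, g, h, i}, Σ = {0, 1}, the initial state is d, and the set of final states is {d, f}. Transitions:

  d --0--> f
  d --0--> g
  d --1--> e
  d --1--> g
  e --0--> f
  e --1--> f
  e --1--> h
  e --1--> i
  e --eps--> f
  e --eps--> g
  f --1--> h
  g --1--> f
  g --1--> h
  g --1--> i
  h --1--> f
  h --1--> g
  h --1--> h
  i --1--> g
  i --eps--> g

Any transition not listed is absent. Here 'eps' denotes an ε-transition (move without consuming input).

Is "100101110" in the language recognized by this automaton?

Start in {d}.
Read '1': {d} → {e, f, g}.
Read '0': {e, f, g} → {f}.
Read '0': {f} → ∅.
The set is empty and remains empty for the remaining 6 symbols.
The final set ∅ contains no accepting state.

No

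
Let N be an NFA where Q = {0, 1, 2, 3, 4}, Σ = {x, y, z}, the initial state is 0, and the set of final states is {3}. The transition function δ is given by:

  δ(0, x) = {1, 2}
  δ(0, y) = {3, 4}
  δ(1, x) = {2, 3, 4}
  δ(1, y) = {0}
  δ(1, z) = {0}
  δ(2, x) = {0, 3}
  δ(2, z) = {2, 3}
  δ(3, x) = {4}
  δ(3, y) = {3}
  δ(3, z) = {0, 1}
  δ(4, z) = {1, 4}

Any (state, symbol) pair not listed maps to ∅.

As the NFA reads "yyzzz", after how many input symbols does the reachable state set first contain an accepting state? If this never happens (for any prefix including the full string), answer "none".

Start in {0}.
Read 'y': {0} → {3, 4}.
None of the earlier sets intersect F, but {3, 4} does.

1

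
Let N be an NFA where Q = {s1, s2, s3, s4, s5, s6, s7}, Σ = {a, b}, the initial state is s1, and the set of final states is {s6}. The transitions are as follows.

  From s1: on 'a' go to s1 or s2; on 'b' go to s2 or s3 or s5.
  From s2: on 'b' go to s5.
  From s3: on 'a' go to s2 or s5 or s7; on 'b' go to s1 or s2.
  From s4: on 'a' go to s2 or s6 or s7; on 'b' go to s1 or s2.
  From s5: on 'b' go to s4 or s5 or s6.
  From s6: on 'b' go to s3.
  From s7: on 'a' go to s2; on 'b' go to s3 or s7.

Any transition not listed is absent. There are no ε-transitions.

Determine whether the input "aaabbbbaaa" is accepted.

Start in {s1}.
Read 'a': {s1} → {s1, s2}.
Read 'a': {s1, s2} → {s1, s2}.
Read 'a': {s1, s2} → {s1, s2}.
Read 'b': {s1, s2} → {s2, s3, s5}.
Read 'b': {s2, s3, s5} → {s1, s2, s4, s5, s6}.
Read 'b': {s1, s2, s4, s5, s6} → {s1, s2, s3, s4, s5, s6}.
Read 'b': {s1, s2, s3, s4, s5, s6} → {s1, s2, s3, s4, s5, s6}.
Read 'a': {s1, s2, s3, s4, s5, s6} → {s1, s2, s5, s6, s7}.
Read 'a': {s1, s2, s5, s6, s7} → {s1, s2}.
Read 'a': {s1, s2} → {s1, s2}.
The final set {s1, s2} contains no accepting state.

No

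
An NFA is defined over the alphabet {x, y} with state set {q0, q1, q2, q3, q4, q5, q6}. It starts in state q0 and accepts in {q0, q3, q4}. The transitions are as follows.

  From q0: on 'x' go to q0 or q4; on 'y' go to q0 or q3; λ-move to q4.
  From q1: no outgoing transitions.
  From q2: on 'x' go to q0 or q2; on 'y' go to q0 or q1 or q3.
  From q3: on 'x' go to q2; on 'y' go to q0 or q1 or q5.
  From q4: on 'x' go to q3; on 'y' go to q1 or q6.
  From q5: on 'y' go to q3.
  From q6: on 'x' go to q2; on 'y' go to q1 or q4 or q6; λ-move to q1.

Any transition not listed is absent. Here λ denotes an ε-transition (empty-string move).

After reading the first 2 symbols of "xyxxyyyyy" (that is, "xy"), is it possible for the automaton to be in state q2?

No

Start: ε-closure({q0}) = {q0, q4}.
Read 'x': q0→{q0, q4}, q4→{q3}; now {q0, q3, q4}.
Read 'y': q0→{q0, q3}, q3→{q0, q1, q5}, q4→{q1, q6}; union {q0, q1, q3, q5, q6}; ε-closure = {q0, q1, q3, q4, q5, q6}.
State q2 is not in {q0, q1, q3, q4, q5, q6}.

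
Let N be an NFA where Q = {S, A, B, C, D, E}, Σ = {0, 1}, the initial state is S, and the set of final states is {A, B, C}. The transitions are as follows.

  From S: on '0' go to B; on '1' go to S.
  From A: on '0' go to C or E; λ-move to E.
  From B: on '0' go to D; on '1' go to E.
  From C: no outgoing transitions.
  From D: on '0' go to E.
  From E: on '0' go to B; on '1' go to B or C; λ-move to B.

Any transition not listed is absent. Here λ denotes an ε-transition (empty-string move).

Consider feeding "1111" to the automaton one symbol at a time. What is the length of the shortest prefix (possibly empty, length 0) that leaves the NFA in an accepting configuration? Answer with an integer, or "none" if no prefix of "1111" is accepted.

Start in {S}.
Read '1': S→{S}; now {S}.
Read '1': S→{S}; now {S}.
Read '1': S→{S}; now {S}.
Read '1': S→{S}; now {S}.
No reachable set along the way intersects F.

none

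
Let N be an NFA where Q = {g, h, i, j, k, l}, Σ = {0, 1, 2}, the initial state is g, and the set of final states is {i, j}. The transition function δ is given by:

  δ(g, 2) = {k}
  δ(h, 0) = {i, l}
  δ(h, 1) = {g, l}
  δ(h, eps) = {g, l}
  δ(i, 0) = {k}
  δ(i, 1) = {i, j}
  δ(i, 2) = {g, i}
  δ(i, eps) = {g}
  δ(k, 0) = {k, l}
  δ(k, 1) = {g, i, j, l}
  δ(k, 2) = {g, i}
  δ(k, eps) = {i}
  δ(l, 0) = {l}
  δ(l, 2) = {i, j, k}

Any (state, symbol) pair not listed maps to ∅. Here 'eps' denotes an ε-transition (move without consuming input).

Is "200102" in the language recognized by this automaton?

Start in {g}.
Read '2': {g} → {g, i, k}.
Read '0': {g, i, k} → {g, i, k, l}.
Read '0': {g, i, k, l} → {g, i, k, l}.
Read '1': {g, i, k, l} → {g, i, j, l}.
Read '0': {g, i, j, l} → {g, i, k, l}.
Read '2': {g, i, k, l} → {g, i, j, k}.
The final set {g, i, j, k} contains the accepting states i, j.

Yes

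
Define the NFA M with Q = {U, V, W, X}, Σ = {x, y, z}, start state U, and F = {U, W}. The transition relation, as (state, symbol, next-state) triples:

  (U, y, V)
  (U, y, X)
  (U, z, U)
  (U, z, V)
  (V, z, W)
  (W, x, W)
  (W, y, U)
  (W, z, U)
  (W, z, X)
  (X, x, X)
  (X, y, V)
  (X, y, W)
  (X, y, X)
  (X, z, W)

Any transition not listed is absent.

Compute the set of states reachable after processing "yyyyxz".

Start in {U}.
Read 'y': U→{V, X}; now {V, X}.
Read 'y': V→∅, X→{V, W, X}; now {V, W, X}.
Read 'y': V→∅, W→{U}, X→{V, W, X}; now {U, V, W, X}.
Read 'y': U→{V, X}, V→∅, W→{U}, X→{V, W, X}; now {U, V, W, X}.
Read 'x': U→∅, V→∅, W→{W}, X→{X}; now {W, X}.
Read 'z': W→{U, X}, X→{W}; now {U, W, X}.

{U, W, X}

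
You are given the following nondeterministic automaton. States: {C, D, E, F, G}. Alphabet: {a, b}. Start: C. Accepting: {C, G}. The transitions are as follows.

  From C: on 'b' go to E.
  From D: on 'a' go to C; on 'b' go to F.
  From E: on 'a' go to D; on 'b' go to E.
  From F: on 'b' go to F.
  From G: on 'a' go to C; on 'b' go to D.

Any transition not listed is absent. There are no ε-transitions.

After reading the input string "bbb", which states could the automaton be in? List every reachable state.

{E}

Start in {C}.
Read 'b': C→{E}; now {E}.
Read 'b': E→{E}; now {E}.
Read 'b': E→{E}; now {E}.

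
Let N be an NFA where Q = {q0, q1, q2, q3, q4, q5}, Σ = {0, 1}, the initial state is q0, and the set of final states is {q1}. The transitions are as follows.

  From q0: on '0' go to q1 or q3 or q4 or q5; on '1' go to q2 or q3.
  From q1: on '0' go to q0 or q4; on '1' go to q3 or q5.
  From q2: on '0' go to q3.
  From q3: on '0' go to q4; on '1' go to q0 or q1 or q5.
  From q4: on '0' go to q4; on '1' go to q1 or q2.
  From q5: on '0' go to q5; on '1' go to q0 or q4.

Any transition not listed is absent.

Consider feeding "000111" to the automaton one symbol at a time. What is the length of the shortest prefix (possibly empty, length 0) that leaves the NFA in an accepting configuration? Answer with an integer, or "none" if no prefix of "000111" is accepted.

1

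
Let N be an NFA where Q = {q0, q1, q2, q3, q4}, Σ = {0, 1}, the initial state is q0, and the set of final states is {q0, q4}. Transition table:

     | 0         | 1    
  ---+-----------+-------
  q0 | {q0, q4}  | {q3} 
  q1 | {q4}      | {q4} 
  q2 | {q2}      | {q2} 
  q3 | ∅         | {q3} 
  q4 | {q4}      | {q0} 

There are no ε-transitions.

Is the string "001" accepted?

Yes

Start in {q0}.
Read '0': q0→{q0, q4}; now {q0, q4}.
Read '0': q0→{q0, q4}, q4→{q4}; now {q0, q4}.
Read '1': q0→{q3}, q4→{q0}; now {q0, q3}.
The final set {q0, q3} contains the accepting state q0.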